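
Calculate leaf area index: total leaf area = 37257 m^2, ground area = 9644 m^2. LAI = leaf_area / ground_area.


LAI = 37257 / 9644 = 3.8632 ≈ 3.86

3.86


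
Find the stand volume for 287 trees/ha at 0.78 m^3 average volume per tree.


V_stand = 287 * 0.78 = 223.86 ≈ 223.9 m^3/ha

223.9 m^3/ha


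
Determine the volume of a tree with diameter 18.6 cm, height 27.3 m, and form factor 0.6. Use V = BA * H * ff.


(D/200)^2 = (18.6/200)^2 = 0.093^2 = 0.008649
BA = 3.141593 * 0.008649 = 0.0271716 m^2
V = 0.0271716 * 27.3 * 0.6 = 0.445071 ≈ 0.445 m^3

0.445 m^3


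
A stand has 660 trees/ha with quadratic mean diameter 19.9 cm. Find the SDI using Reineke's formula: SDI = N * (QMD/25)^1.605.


QMD/25 = 19.9/25 = 0.796
(0.796)^1.605 = exp(1.605 * ln(0.796)) = exp(1.605 * (-0.228156)) = exp(-0.366190) = 0.693371
SDI = 660 * 0.693371 = 457.625 ≈ 458

458


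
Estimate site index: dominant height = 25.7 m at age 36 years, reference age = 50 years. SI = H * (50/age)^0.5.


50/36 = 1.38889
(1.38889)^0.5 = 1.17851
SI = 25.7 * 1.17851 = 30.2877 ≈ 30.3 m

30.3 m


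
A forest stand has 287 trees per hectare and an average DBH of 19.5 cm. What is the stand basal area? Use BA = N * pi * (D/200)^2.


(D/200)^2 = (19.5/200)^2 = 0.0975^2 = 0.00950625
Individual BA = 3.141593 * 0.00950625 = 0.0298648 m^2
Stand BA = 287 * 0.0298648 = 8.57120 ≈ 8.57 m^2/ha

8.57 m^2/ha


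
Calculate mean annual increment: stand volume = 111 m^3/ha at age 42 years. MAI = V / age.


MAI = 111 / 42 = 2.6429 ≈ 2.64 m^3/ha/yr

2.64 m^3/ha/yr


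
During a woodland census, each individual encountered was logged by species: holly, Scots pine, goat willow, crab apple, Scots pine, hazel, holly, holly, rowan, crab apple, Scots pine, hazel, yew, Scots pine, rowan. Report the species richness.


Total individuals logged = 15
Distinct species (count of individuals): holly (3), Scots pine (4), goat willow (1), crab apple (2), hazel (2), rowan (2), yew (1)
Species richness = number of distinct species = 7

7


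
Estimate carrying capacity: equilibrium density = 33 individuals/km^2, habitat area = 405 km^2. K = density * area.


K = 33 * 405 = 13365 individuals

13365 individuals


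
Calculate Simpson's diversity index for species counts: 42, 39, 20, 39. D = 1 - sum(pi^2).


Total N = 42 + 39 + 20 + 39 = 140
Per-species terms:
  p = 42/140 = 0.300000; p^2 = 0.300000^2 = 0.090000
  p = 39/140 = 0.278571; p^2 = 0.278571^2 = 0.077602
  p = 20/140 = 0.142857; p^2 = 0.142857^2 = 0.020408
  p = 39/140 = 0.278571; p^2 = 0.278571^2 = 0.077602
sum(p^2) = 0.090000 + 0.077602 + 0.020408 + 0.077602 = 0.265612
D = 1 - 0.265612 = 0.734388 ≈ 0.7344

0.7344


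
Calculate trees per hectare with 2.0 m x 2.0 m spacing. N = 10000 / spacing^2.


N = 10000 / 2.0^2 = 10000 / 4 = 2500.00 ≈ 2500 trees/ha

2500 trees/ha


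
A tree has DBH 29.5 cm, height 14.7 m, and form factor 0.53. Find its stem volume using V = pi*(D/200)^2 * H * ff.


(D/200)^2 = (29.5/200)^2 = 0.1475^2 = 0.02175625
BA = 3.141593 * 0.02175625 = 0.0683493 m^2
V = 0.0683493 * 14.7 * 0.53 = 0.532509 ≈ 0.533 m^3

0.533 m^3


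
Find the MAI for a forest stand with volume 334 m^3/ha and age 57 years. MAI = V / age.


MAI = 334 / 57 = 5.8596 ≈ 5.86 m^3/ha/yr

5.86 m^3/ha/yr


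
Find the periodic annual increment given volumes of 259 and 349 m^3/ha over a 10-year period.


PAI = (V2 - V1) / period = (349 - 259) / 10 = 90 / 10 = 9.00 m^3/ha/yr

9.00 m^3/ha/yr


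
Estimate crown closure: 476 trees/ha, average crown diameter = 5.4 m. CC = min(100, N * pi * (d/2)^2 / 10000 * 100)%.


(d/2)^2 = (5.4/2)^2 = 2.7^2 = 7.29
Crown area = 3.141593 * 7.29 = 22.9022 m^2
N * area / 10000 * 100 = 476 * 22.9022 / 10000 * 100 = 109.014
CC = min(100, 109.014) = 100%

100%


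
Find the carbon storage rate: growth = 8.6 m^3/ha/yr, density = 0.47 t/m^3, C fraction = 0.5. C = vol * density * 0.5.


C = 8.6 * 0.47 * 0.5 = 2.021 ≈ 2.02 t C/ha/yr

2.02 t C/ha/yr


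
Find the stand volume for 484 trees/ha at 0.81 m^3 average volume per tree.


V_stand = 484 * 0.81 = 392.04 ≈ 392.0 m^3/ha

392.0 m^3/ha


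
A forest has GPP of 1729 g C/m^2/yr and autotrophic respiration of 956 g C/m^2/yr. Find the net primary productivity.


NPP = GPP - Ra = 1729 - 956 = 773 g C/m^2/yr

773 g C/m^2/yr


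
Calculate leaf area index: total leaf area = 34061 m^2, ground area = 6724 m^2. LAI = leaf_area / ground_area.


LAI = 34061 / 6724 = 5.0656 ≈ 5.07

5.07


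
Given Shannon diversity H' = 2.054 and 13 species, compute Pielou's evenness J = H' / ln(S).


ln(13) = 2.56495
J = H' / ln(S) = 2.054 / 2.56495 = 0.800795 ≈ 0.8008

0.8008


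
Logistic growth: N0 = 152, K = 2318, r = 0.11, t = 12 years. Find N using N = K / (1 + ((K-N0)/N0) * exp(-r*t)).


(K - N0)/N0 = (2318 - 152)/152 = 2166/152 = 14.2500
r*t = 0.11 * 12 = 1.32; exp(-1.32) = 0.267135
14.2500 * 0.267135 = 3.80667
1 + 3.80667 = 4.80667
N = 2318 / 4.80667 = 482.247 ≈ 482

482


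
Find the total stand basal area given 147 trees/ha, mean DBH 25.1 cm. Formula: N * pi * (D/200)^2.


(D/200)^2 = (25.1/200)^2 = 0.1255^2 = 0.01575025
Individual BA = 3.141593 * 0.01575025 = 0.0494809 m^2
Stand BA = 147 * 0.0494809 = 7.27369 ≈ 7.27 m^2/ha

7.27 m^2/ha


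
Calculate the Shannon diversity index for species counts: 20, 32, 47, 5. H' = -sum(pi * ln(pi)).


Total N = 20 + 32 + 47 + 5 = 104
Per-species terms:
  p = 20/104 = 0.192308; ln(p) = -1.648657; p*ln(p) = 0.192308 * (-1.648657) = -0.317050
  p = 32/104 = 0.307692; ln(p) = -1.178656; p*ln(p) = 0.307692 * (-1.178656) = -0.362663
  p = 47/104 = 0.451923; ln(p) = -0.794243; p*ln(p) = 0.451923 * (-0.794243) = -0.358937
  p = 5/104 = 0.048077; ln(p) = -3.034951; p*ln(p) = 0.048077 * (-3.034951) = -0.145911
sum(p*ln(p)) = (-0.317050) + (-0.362663) + (-0.358937) + (-0.145911) = -1.184561
H' = -(-1.184561) = 1.184561 ≈ 1.1846

1.1846


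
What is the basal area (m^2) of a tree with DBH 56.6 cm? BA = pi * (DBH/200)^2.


D/200 = 56.6/200 = 0.283 m
(D/200)^2 = 0.283^2 = 0.080089
BA = 3.141593 * 0.080089 = 0.251607 ≈ 0.2516 m^2

0.2516 m^2


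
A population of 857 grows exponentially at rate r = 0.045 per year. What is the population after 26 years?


r*t = 0.045 * 26 = 1.17
exp(1.17) = 3.22199
N = 857 * 3.22199 = 2761.25 ≈ 2761

2761


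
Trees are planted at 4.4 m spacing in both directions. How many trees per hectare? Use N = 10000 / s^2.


N = 10000 / 4.4^2 = 10000 / 19.36 = 516.529 ≈ 517 trees/ha

517 trees/ha


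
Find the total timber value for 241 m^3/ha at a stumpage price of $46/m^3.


Value = 241 * 46 = $11086/ha

$11086/ha


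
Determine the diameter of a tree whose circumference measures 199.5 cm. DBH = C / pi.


DBH = C / pi = 199.5 / 3.141593 = 63.5028 ≈ 63.50 cm

63.50 cm


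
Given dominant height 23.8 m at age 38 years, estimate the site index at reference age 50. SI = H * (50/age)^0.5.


50/38 = 1.31579
(1.31579)^0.5 = 1.14708
SI = 23.8 * 1.14708 = 27.3005 ≈ 27.3 m

27.3 m


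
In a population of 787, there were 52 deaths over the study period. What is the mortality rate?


Mortality rate = 52 / 787 = 0.066074 ≈ 0.0661

0.0661


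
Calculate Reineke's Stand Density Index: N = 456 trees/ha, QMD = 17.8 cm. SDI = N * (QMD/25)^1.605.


QMD/25 = 17.8/25 = 0.712
(0.712)^1.605 = exp(1.605 * ln(0.712)) = exp(1.605 * (-0.339677)) = exp(-0.545182) = 0.579736
SDI = 456 * 0.579736 = 264.360 ≈ 264

264


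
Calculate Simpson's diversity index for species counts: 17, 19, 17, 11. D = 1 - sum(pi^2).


Total N = 17 + 19 + 17 + 11 = 64
Per-species terms:
  p = 17/64 = 0.265625; p^2 = 0.265625^2 = 0.070557
  p = 19/64 = 0.296875; p^2 = 0.296875^2 = 0.088135
  p = 17/64 = 0.265625; p^2 = 0.265625^2 = 0.070557
  p = 11/64 = 0.171875; p^2 = 0.171875^2 = 0.029541
sum(p^2) = 0.070557 + 0.088135 + 0.070557 + 0.029541 = 0.258790
D = 1 - 0.258790 = 0.741210 ≈ 0.7412

0.7412


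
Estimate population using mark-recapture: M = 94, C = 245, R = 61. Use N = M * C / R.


N = M * C / R = 94 * 245 / 61 = 23030 / 61 = 377.54 ≈ 378

378 individuals


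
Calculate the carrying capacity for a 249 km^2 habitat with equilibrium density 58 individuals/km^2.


K = 58 * 249 = 14442 individuals

14442 individuals


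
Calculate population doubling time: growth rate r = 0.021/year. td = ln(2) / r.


td = ln(2) / 0.021 = 0.693147 / 0.021 = 33.0070 ≈ 33.0 years

33.0 years


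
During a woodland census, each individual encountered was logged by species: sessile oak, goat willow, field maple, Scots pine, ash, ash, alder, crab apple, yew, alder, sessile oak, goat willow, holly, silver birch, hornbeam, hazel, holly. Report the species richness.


Total individuals logged = 17
Distinct species (count of individuals): sessile oak (2), goat willow (2), field maple (1), Scots pine (1), ash (2), alder (2), crab apple (1), yew (1), holly (2), silver birch (1), hornbeam (1), hazel (1)
Species richness = number of distinct species = 12

12


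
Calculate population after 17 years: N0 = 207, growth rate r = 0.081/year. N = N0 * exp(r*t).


r*t = 0.081 * 17 = 1.377
exp(1.377) = 3.96299
N = 207 * 3.96299 = 820.339 ≈ 820

820


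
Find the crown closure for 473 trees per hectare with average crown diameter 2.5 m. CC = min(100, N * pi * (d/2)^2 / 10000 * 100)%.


(d/2)^2 = (2.5/2)^2 = 1.25^2 = 1.5625
Crown area = 3.141593 * 1.5625 = 4.90874 m^2
N * area / 10000 * 100 = 473 * 4.90874 / 10000 * 100 = 23.2183
CC = min(100, 23.2183) = 23.2183 ≈ 23.2%

23.2%


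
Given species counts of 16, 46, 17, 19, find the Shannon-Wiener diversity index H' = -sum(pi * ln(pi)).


Total N = 16 + 46 + 17 + 19 = 98
Per-species terms:
  p = 16/98 = 0.163265; ln(p) = -1.812381; p*ln(p) = 0.163265 * (-1.812381) = -0.295898
  p = 46/98 = 0.469388; ln(p) = -0.756326; p*ln(p) = 0.469388 * (-0.756326) = -0.355010
  p = 17/98 = 0.173469; ln(p) = -1.751756; p*ln(p) = 0.173469 * (-1.751756) = -0.303875
  p = 19/98 = 0.193878; ln(p) = -1.640526; p*ln(p) = 0.193878 * (-1.640526) = -0.318062
sum(p*ln(p)) = (-0.295898) + (-0.355010) + (-0.303875) + (-0.318062) = -1.272845
H' = -(-1.272845) = 1.272845 ≈ 1.2728

1.2728


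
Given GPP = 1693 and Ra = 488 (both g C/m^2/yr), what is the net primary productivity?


NPP = GPP - Ra = 1693 - 488 = 1205 g C/m^2/yr

1205 g C/m^2/yr


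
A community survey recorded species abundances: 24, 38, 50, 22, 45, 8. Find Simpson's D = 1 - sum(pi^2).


Total N = 24 + 38 + 50 + 22 + 45 + 8 = 187
Per-species terms:
  p = 24/187 = 0.128342; p^2 = 0.128342^2 = 0.016472
  p = 38/187 = 0.203209; p^2 = 0.203209^2 = 0.041294
  p = 50/187 = 0.267380; p^2 = 0.267380^2 = 0.071492
  p = 22/187 = 0.117647; p^2 = 0.117647^2 = 0.013841
  p = 45/187 = 0.240642; p^2 = 0.240642^2 = 0.057909
  p = 8/187 = 0.042781; p^2 = 0.042781^2 = 0.001830
sum(p^2) = 0.016472 + 0.041294 + 0.071492 + 0.013841 + 0.057909 + 0.001830 = 0.202838
D = 1 - 0.202838 = 0.797162 ≈ 0.7972

0.7972


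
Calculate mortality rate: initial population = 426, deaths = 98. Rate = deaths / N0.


Mortality rate = 98 / 426 = 0.230047 ≈ 0.2300

0.2300


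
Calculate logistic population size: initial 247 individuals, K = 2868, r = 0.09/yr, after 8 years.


(K - N0)/N0 = (2868 - 247)/247 = 2621/247 = 10.6113
r*t = 0.09 * 8 = 0.72; exp(-0.72) = 0.486752
10.6113 * 0.486752 = 5.16507
1 + 5.16507 = 6.16507
N = 2868 / 6.16507 = 465.202 ≈ 465

465


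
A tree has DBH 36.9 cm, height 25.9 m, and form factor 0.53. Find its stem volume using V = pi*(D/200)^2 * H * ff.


(D/200)^2 = (36.9/200)^2 = 0.1845^2 = 0.03404025
BA = 3.141593 * 0.03404025 = 0.106941 m^2
V = 0.106941 * 25.9 * 0.53 = 1.46798 ≈ 1.468 m^3

1.468 m^3


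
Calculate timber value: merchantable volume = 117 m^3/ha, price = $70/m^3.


Value = 117 * 70 = $8190/ha

$8190/ha


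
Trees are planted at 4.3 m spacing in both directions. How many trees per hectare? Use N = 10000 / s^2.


N = 10000 / 4.3^2 = 10000 / 18.49 = 540.833 ≈ 541 trees/ha

541 trees/ha


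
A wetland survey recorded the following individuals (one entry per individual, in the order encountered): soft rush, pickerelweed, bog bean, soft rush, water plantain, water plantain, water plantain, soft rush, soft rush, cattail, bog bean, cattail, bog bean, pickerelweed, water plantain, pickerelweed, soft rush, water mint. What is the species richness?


Total individuals logged = 18
Distinct species (count of individuals): soft rush (5), pickerelweed (3), bog bean (3), water plantain (4), cattail (2), water mint (1)
Species richness = number of distinct species = 6

6


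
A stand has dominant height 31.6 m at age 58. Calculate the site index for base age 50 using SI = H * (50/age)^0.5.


50/58 = 0.862069
(0.862069)^0.5 = 0.928477
SI = 31.6 * 0.928477 = 29.3399 ≈ 29.3 m

29.3 m


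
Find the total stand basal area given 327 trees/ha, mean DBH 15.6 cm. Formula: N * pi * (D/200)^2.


(D/200)^2 = (15.6/200)^2 = 0.078^2 = 0.006084
Individual BA = 3.141593 * 0.006084 = 0.0191135 m^2
Stand BA = 327 * 0.0191135 = 6.25011 ≈ 6.25 m^2/ha

6.25 m^2/ha


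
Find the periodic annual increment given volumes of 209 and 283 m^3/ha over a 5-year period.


PAI = (V2 - V1) / period = (283 - 209) / 5 = 74 / 5 = 14.80 m^3/ha/yr

14.80 m^3/ha/yr


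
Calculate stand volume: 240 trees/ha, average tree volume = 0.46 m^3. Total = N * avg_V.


V_stand = 240 * 0.46 = 110.4 m^3/ha

110.4 m^3/ha


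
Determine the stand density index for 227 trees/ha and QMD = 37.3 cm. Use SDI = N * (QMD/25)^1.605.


QMD/25 = 37.3/25 = 1.492
(1.492)^1.605 = exp(1.605 * ln(1.492)) = exp(1.605 * 0.400118) = exp(0.642189) = 1.90064
SDI = 227 * 1.90064 = 431.445 ≈ 431

431


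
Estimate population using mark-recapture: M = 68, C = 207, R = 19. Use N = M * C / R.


N = M * C / R = 68 * 207 / 19 = 14076 / 19 = 740.84 ≈ 741

741 individuals


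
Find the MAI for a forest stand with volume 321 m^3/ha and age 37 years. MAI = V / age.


MAI = 321 / 37 = 8.6757 ≈ 8.68 m^3/ha/yr

8.68 m^3/ha/yr


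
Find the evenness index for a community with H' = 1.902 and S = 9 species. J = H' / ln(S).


ln(9) = 2.19722
J = H' / ln(S) = 1.902 / 2.19722 = 0.865639 ≈ 0.8656

0.8656


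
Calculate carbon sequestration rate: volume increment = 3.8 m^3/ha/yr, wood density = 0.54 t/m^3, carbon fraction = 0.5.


C = 3.8 * 0.54 * 0.5 = 1.026 ≈ 1.03 t C/ha/yr

1.03 t C/ha/yr


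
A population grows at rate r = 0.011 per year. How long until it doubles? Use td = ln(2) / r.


td = ln(2) / 0.011 = 0.693147 / 0.011 = 63.0134 ≈ 63.0 years

63.0 years


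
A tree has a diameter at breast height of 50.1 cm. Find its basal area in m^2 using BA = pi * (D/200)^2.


D/200 = 50.1/200 = 0.2505 m
(D/200)^2 = 0.2505^2 = 0.06275025
BA = 3.141593 * 0.06275025 = 0.197136 ≈ 0.1971 m^2

0.1971 m^2


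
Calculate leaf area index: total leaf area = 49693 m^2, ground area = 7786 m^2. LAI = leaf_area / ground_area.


LAI = 49693 / 7786 = 6.3824 ≈ 6.38

6.38


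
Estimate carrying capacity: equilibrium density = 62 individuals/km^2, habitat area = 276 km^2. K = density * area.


K = 62 * 276 = 17112 individuals

17112 individuals


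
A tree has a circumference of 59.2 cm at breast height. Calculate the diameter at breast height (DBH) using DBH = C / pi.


DBH = C / pi = 59.2 / 3.141593 = 18.8439 ≈ 18.84 cm

18.84 cm


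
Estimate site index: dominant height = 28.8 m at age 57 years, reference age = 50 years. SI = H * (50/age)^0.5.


50/57 = 0.877193
(0.877193)^0.5 = 0.936586
SI = 28.8 * 0.936586 = 26.9737 ≈ 27.0 m

27.0 m


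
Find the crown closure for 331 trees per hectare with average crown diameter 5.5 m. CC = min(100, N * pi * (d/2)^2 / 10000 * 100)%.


(d/2)^2 = (5.5/2)^2 = 2.75^2 = 7.5625
Crown area = 3.141593 * 7.5625 = 23.7583 m^2
N * area / 10000 * 100 = 331 * 23.7583 / 10000 * 100 = 78.6400
CC = min(100, 78.6400) = 78.6400 ≈ 78.6%

78.6%


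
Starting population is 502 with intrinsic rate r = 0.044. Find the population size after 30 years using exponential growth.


r*t = 0.044 * 30 = 1.32
exp(1.32) = 3.74342
N = 502 * 3.74342 = 1879.20 ≈ 1879

1879


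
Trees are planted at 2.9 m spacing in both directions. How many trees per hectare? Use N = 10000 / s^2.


N = 10000 / 2.9^2 = 10000 / 8.41 = 1189.06 ≈ 1189 trees/ha

1189 trees/ha


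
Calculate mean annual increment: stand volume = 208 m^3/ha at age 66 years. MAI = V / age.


MAI = 208 / 66 = 3.1515 ≈ 3.15 m^3/ha/yr

3.15 m^3/ha/yr


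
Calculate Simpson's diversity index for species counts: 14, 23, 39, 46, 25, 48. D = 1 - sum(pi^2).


Total N = 14 + 23 + 39 + 46 + 25 + 48 = 195
Per-species terms:
  p = 14/195 = 0.071795; p^2 = 0.071795^2 = 0.005155
  p = 23/195 = 0.117949; p^2 = 0.117949^2 = 0.013912
  p = 39/195 = 0.200000; p^2 = 0.200000^2 = 0.040000
  p = 46/195 = 0.235897; p^2 = 0.235897^2 = 0.055647
  p = 25/195 = 0.128205; p^2 = 0.128205^2 = 0.016437
  p = 48/195 = 0.246154; p^2 = 0.246154^2 = 0.060592
sum(p^2) = 0.005155 + 0.013912 + 0.040000 + 0.055647 + 0.016437 + 0.060592 = 0.191743
D = 1 - 0.191743 = 0.808257 ≈ 0.8083

0.8083


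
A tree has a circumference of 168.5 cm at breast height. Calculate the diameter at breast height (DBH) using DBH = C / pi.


DBH = C / pi = 168.5 / 3.141593 = 53.6352 ≈ 53.64 cm

53.64 cm


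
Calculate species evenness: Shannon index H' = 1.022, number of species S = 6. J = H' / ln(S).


ln(6) = 1.79176
J = H' / ln(S) = 1.022 / 1.79176 = 0.570389 ≈ 0.5704

0.5704


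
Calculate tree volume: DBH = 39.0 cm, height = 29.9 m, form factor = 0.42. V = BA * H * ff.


(D/200)^2 = (39.0/200)^2 = 0.195^2 = 0.038025
BA = 3.141593 * 0.038025 = 0.119459 m^2
V = 0.119459 * 29.9 * 0.42 = 1.50017 ≈ 1.500 m^3

1.500 m^3


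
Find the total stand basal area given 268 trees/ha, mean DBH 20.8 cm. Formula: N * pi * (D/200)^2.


(D/200)^2 = (20.8/200)^2 = 0.104^2 = 0.010816
Individual BA = 3.141593 * 0.010816 = 0.0339795 m^2
Stand BA = 268 * 0.0339795 = 9.10651 ≈ 9.11 m^2/ha

9.11 m^2/ha


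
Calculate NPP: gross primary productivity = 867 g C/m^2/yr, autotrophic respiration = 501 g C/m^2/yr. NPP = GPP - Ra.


NPP = GPP - Ra = 867 - 501 = 366 g C/m^2/yr

366 g C/m^2/yr


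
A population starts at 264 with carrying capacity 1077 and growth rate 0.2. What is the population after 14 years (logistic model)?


(K - N0)/N0 = (1077 - 264)/264 = 813/264 = 3.07955
r*t = 0.2 * 14 = 2.8; exp(-2.8) = 0.0608101
3.07955 * 0.0608101 = 0.187268
1 + 0.187268 = 1.18727
N = 1077 / 1.18727 = 907.123 ≈ 907

907


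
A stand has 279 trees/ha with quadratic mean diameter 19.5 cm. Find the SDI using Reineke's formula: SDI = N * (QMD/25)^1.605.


QMD/25 = 19.5/25 = 0.78
(0.78)^1.605 = exp(1.605 * ln(0.78)) = exp(1.605 * (-0.248461)) = exp(-0.398780) = 0.671138
SDI = 279 * 0.671138 = 187.248 ≈ 187

187


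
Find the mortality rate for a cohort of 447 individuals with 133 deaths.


Mortality rate = 133 / 447 = 0.297539 ≈ 0.2975

0.2975


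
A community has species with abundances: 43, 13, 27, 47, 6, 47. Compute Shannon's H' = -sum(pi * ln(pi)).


Total N = 43 + 13 + 27 + 47 + 6 + 47 = 183
Per-species terms:
  p = 43/183 = 0.234973; ln(p) = -1.448285; p*ln(p) = 0.234973 * (-1.448285) = -0.340308
  p = 13/183 = 0.071038; ln(p) = -2.644540; p*ln(p) = 0.071038 * (-2.644540) = -0.187863
  p = 27/183 = 0.147541; ln(p) = -1.913649; p*ln(p) = 0.147541 * (-1.913649) = -0.282342
  p = 47/183 = 0.256831; ln(p) = -1.359337; p*ln(p) = 0.256831 * (-1.359337) = -0.349120
  p = 6/183 = 0.032787; ln(p) = -3.417723; p*ln(p) = 0.032787 * (-3.417723) = -0.112057
  p = 47/183 = 0.256831; ln(p) = -1.359337; p*ln(p) = 0.256831 * (-1.359337) = -0.349120
sum(p*ln(p)) = (-0.340308) + (-0.187863) + (-0.282342) + (-0.349120) + (-0.112057) + (-0.349120) = -1.620810
H' = -(-1.620810) = 1.620810 ≈ 1.6208

1.6208


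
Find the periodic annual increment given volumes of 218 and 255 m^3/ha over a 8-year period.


PAI = (V2 - V1) / period = (255 - 218) / 8 = 37 / 8 = 4.6250 ≈ 4.63 m^3/ha/yr

4.63 m^3/ha/yr


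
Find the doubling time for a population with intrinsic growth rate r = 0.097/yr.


td = ln(2) / 0.097 = 0.693147 / 0.097 = 7.14585 ≈ 7.1 years

7.1 years


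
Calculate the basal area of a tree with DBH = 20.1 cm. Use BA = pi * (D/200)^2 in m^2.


D/200 = 20.1/200 = 0.1005 m
(D/200)^2 = 0.1005^2 = 0.01010025
BA = 3.141593 * 0.01010025 = 0.0317309 ≈ 0.0317 m^2

0.0317 m^2


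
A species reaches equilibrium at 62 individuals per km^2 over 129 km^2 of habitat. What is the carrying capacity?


K = 62 * 129 = 7998 individuals

7998 individuals


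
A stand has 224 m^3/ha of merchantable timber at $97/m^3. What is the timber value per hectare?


Value = 224 * 97 = $21728/ha

$21728/ha


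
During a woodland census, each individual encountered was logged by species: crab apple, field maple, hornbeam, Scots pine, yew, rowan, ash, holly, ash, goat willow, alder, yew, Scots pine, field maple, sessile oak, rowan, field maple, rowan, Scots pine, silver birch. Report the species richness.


Total individuals logged = 20
Distinct species (count of individuals): crab apple (1), field maple (3), hornbeam (1), Scots pine (3), yew (2), rowan (3), ash (2), holly (1), goat willow (1), alder (1), sessile oak (1), silver birch (1)
Species richness = number of distinct species = 12

12


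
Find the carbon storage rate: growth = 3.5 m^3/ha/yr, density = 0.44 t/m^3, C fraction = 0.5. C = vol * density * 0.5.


C = 3.5 * 0.44 * 0.5 = 0.77 t C/ha/yr

0.77 t C/ha/yr


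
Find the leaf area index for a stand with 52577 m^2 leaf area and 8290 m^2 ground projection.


LAI = 52577 / 8290 = 6.3422 ≈ 6.34

6.34


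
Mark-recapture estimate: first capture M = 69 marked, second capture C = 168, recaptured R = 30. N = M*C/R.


N = M * C / R = 69 * 168 / 30 = 11592 / 30 = 386.40 ≈ 386

386 individuals


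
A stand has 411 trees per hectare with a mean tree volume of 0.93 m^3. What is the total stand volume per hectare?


V_stand = 411 * 0.93 = 382.23 ≈ 382.2 m^3/ha

382.2 m^3/ha


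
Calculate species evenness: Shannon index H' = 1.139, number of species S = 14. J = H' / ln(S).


ln(14) = 2.63906
J = H' / ln(S) = 1.139 / 2.63906 = 0.431593 ≈ 0.4316

0.4316


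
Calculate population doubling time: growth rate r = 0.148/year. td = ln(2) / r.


td = ln(2) / 0.148 = 0.693147 / 0.148 = 4.68343 ≈ 4.7 years

4.7 years


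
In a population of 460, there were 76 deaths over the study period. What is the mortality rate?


Mortality rate = 76 / 460 = 0.165217 ≈ 0.1652

0.1652


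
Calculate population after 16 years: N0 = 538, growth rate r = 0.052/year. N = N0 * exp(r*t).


r*t = 0.052 * 16 = 0.832
exp(0.832) = 2.29791
N = 538 * 2.29791 = 1236.28 ≈ 1236

1236


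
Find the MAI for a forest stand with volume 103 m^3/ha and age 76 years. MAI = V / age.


MAI = 103 / 76 = 1.3553 ≈ 1.36 m^3/ha/yr

1.36 m^3/ha/yr


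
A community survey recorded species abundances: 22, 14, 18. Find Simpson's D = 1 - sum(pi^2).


Total N = 22 + 14 + 18 = 54
Per-species terms:
  p = 22/54 = 0.407407; p^2 = 0.407407^2 = 0.165980
  p = 14/54 = 0.259259; p^2 = 0.259259^2 = 0.067215
  p = 18/54 = 0.333333; p^2 = 0.333333^2 = 0.111111
sum(p^2) = 0.165980 + 0.067215 + 0.111111 = 0.344306
D = 1 - 0.344306 = 0.655694 ≈ 0.6557

0.6557


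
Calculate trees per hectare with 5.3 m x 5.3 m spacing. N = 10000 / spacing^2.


N = 10000 / 5.3^2 = 10000 / 28.09 = 355.999 ≈ 356 trees/ha

356 trees/ha


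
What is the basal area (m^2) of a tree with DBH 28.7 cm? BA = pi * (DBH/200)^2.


D/200 = 28.7/200 = 0.1435 m
(D/200)^2 = 0.1435^2 = 0.02059225
BA = 3.141593 * 0.02059225 = 0.0646925 ≈ 0.0647 m^2

0.0647 m^2


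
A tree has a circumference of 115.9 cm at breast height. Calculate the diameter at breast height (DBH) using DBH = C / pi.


DBH = C / pi = 115.9 / 3.141593 = 36.8921 ≈ 36.89 cm

36.89 cm


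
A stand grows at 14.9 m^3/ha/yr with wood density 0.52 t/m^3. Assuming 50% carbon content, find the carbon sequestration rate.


C = 14.9 * 0.52 * 0.5 = 3.874 ≈ 3.87 t C/ha/yr

3.87 t C/ha/yr


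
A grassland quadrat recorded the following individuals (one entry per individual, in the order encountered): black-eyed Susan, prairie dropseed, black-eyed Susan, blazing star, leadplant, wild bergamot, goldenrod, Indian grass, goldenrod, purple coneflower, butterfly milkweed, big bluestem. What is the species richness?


Total individuals logged = 12
Distinct species (count of individuals): black-eyed Susan (2), prairie dropseed (1), blazing star (1), leadplant (1), wild bergamot (1), goldenrod (2), Indian grass (1), purple coneflower (1), butterfly milkweed (1), big bluestem (1)
Species richness = number of distinct species = 10

10


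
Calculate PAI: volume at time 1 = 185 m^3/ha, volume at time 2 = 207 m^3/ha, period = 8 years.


PAI = (V2 - V1) / period = (207 - 185) / 8 = 22 / 8 = 2.75 m^3/ha/yr

2.75 m^3/ha/yr


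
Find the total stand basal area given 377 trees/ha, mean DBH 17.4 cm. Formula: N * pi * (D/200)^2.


(D/200)^2 = (17.4/200)^2 = 0.087^2 = 0.007569
Individual BA = 3.141593 * 0.007569 = 0.0237787 m^2
Stand BA = 377 * 0.0237787 = 8.96457 ≈ 8.96 m^2/ha

8.96 m^2/ha


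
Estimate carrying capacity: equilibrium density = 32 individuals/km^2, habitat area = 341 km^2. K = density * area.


K = 32 * 341 = 10912 individuals

10912 individuals


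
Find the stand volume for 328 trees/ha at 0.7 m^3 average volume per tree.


V_stand = 328 * 0.7 = 229.6 m^3/ha

229.6 m^3/ha


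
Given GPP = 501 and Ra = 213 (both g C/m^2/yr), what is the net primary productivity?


NPP = GPP - Ra = 501 - 213 = 288 g C/m^2/yr

288 g C/m^2/yr


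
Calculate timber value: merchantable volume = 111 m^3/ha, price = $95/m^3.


Value = 111 * 95 = $10545/ha

$10545/ha


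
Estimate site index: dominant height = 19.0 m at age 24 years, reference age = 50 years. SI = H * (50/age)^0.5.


50/24 = 2.08333
(2.08333)^0.5 = 1.44337
SI = 19.0 * 1.44337 = 27.4240 ≈ 27.4 m

27.4 m


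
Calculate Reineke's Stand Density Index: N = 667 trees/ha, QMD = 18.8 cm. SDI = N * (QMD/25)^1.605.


QMD/25 = 18.8/25 = 0.752
(0.752)^1.605 = exp(1.605 * ln(0.752)) = exp(1.605 * (-0.285019)) = exp(-0.457455) = 0.632892
SDI = 667 * 0.632892 = 422.139 ≈ 422

422


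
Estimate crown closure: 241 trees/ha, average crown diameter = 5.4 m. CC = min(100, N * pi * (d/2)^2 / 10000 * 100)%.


(d/2)^2 = (5.4/2)^2 = 2.7^2 = 7.29
Crown area = 3.141593 * 7.29 = 22.9022 m^2
N * area / 10000 * 100 = 241 * 22.9022 / 10000 * 100 = 55.1943
CC = min(100, 55.1943) = 55.1943 ≈ 55.2%

55.2%


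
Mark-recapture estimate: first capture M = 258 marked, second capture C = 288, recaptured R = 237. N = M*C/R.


N = M * C / R = 258 * 288 / 237 = 74304 / 237 = 313.52 ≈ 314

314 individuals


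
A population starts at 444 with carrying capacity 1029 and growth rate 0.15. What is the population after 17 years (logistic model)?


(K - N0)/N0 = (1029 - 444)/444 = 585/444 = 1.31757
r*t = 0.15 * 17 = 2.55; exp(-2.55) = 0.0780817
1.31757 * 0.0780817 = 0.102878
1 + 0.102878 = 1.10288
N = 1029 / 1.10288 = 933.012 ≈ 933

933


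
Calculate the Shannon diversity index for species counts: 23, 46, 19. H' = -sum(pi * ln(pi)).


Total N = 23 + 46 + 19 = 88
Per-species terms:
  p = 23/88 = 0.261364; ln(p) = -1.341841; p*ln(p) = 0.261364 * (-1.341841) = -0.350709
  p = 46/88 = 0.522727; ln(p) = -0.648696; p*ln(p) = 0.522727 * (-0.648696) = -0.339091
  p = 19/88 = 0.215909; ln(p) = -1.532898; p*ln(p) = 0.215909 * (-1.532898) = -0.330966
sum(p*ln(p)) = (-0.350709) + (-0.339091) + (-0.330966) = -1.020766
H' = -(-1.020766) = 1.020766 ≈ 1.0208

1.0208


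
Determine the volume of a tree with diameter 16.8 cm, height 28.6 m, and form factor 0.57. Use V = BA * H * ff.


(D/200)^2 = (16.8/200)^2 = 0.084^2 = 0.007056
BA = 3.141593 * 0.007056 = 0.0221671 m^2
V = 0.0221671 * 28.6 * 0.57 = 0.361368 ≈ 0.361 m^3

0.361 m^3


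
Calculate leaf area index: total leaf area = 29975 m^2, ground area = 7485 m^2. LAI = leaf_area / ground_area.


LAI = 29975 / 7485 = 4.0047 ≈ 4.00

4.00


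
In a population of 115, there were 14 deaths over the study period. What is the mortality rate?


Mortality rate = 14 / 115 = 0.121739 ≈ 0.1217

0.1217


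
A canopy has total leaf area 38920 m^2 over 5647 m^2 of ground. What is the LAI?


LAI = 38920 / 5647 = 6.8922 ≈ 6.89

6.89


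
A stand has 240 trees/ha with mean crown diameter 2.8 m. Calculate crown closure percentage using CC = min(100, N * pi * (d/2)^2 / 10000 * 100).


(d/2)^2 = (2.8/2)^2 = 1.4^2 = 1.96
Crown area = 3.141593 * 1.96 = 6.15752 m^2
N * area / 10000 * 100 = 240 * 6.15752 / 10000 * 100 = 14.7780
CC = min(100, 14.7780) = 14.7780 ≈ 14.8%

14.8%


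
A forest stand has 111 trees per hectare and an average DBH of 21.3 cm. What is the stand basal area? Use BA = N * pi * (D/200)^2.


(D/200)^2 = (21.3/200)^2 = 0.1065^2 = 0.01134225
Individual BA = 3.141593 * 0.01134225 = 0.0356327 m^2
Stand BA = 111 * 0.0356327 = 3.95523 ≈ 3.96 m^2/ha

3.96 m^2/ha


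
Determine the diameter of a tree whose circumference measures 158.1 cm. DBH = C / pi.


DBH = C / pi = 158.1 / 3.141593 = 50.3248 ≈ 50.32 cm

50.32 cm


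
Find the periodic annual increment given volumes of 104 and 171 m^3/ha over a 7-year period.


PAI = (V2 - V1) / period = (171 - 104) / 7 = 67 / 7 = 9.5714 ≈ 9.57 m^3/ha/yr

9.57 m^3/ha/yr


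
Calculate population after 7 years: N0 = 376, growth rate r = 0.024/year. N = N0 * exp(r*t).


r*t = 0.024 * 7 = 0.168
exp(0.168) = 1.18294
N = 376 * 1.18294 = 444.785 ≈ 445

445


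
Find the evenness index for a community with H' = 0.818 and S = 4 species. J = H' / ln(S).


ln(4) = 1.38629
J = H' / ln(S) = 0.818 / 1.38629 = 0.590064 ≈ 0.5901

0.5901


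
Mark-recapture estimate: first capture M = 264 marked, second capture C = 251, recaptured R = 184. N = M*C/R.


N = M * C / R = 264 * 251 / 184 = 66264 / 184 = 360.13 ≈ 360

360 individuals


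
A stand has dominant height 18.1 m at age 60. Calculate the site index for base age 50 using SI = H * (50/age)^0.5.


50/60 = 0.833333
(0.833333)^0.5 = 0.912871
SI = 18.1 * 0.912871 = 16.5230 ≈ 16.5 m

16.5 m


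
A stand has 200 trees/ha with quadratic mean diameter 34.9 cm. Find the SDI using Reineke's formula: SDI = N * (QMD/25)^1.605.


QMD/25 = 34.9/25 = 1.396
(1.396)^1.605 = exp(1.605 * ln(1.396)) = exp(1.605 * 0.333611) = exp(0.535446) = 1.70821
SDI = 200 * 1.70821 = 341.642 ≈ 342

342


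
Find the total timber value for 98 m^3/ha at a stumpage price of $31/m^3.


Value = 98 * 31 = $3038/ha

$3038/ha


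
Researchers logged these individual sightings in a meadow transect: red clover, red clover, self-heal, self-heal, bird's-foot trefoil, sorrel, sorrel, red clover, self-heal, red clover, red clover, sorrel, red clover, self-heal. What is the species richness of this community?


Total individuals logged = 14
Distinct species (count of individuals): red clover (6), self-heal (4), bird's-foot trefoil (1), sorrel (3)
Species richness = number of distinct species = 4

4


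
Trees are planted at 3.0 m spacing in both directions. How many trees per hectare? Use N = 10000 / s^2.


N = 10000 / 3.0^2 = 10000 / 9 = 1111.11 ≈ 1111 trees/ha

1111 trees/ha


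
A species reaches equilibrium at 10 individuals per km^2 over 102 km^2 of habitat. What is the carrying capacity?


K = 10 * 102 = 1020 individuals

1020 individuals


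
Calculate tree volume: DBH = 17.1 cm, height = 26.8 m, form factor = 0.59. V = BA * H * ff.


(D/200)^2 = (17.1/200)^2 = 0.0855^2 = 0.00731025
BA = 3.141593 * 0.00731025 = 0.0229658 m^2
V = 0.0229658 * 26.8 * 0.59 = 0.363135 ≈ 0.363 m^3

0.363 m^3


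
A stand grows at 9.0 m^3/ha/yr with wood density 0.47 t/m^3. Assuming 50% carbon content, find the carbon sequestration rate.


C = 9.0 * 0.47 * 0.5 = 2.115 ≈ 2.12 t C/ha/yr

2.12 t C/ha/yr


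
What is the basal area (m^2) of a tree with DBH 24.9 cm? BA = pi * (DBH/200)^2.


D/200 = 24.9/200 = 0.1245 m
(D/200)^2 = 0.1245^2 = 0.01550025
BA = 3.141593 * 0.01550025 = 0.0486955 ≈ 0.0487 m^2

0.0487 m^2


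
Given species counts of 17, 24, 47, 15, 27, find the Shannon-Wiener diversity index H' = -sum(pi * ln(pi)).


Total N = 17 + 24 + 47 + 15 + 27 = 130
Per-species terms:
  p = 17/130 = 0.130769; ln(p) = -2.034323; p*ln(p) = 0.130769 * (-2.034323) = -0.266026
  p = 24/130 = 0.184615; ln(p) = -1.689483; p*ln(p) = 0.184615 * (-1.689483) = -0.311904
  p = 47/130 = 0.361538; ln(p) = -1.017388; p*ln(p) = 0.361538 * (-1.017388) = -0.367824
  p = 15/130 = 0.115385; ln(p) = -2.159481; p*ln(p) = 0.115385 * (-2.159481) = -0.249172
  p = 27/130 = 0.207692; ln(p) = -1.571699; p*ln(p) = 0.207692 * (-1.571699) = -0.326429
sum(p*ln(p)) = (-0.266026) + (-0.311904) + (-0.367824) + (-0.249172) + (-0.326429) = -1.521355
H' = -(-1.521355) = 1.521355 ≈ 1.5214

1.5214


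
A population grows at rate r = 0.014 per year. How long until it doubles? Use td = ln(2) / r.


td = ln(2) / 0.014 = 0.693147 / 0.014 = 49.5105 ≈ 49.5 years

49.5 years


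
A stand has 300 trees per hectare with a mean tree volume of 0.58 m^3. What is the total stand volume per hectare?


V_stand = 300 * 0.58 = 174.0 m^3/ha

174.0 m^3/ha


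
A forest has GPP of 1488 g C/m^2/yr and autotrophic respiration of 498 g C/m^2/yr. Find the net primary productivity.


NPP = GPP - Ra = 1488 - 498 = 990 g C/m^2/yr

990 g C/m^2/yr


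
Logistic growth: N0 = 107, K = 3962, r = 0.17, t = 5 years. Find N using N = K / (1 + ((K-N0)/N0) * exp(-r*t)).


(K - N0)/N0 = (3962 - 107)/107 = 3855/107 = 36.0280
r*t = 0.17 * 5 = 0.85; exp(-0.85) = 0.427415
36.0280 * 0.427415 = 15.3989
1 + 15.3989 = 16.3989
N = 3962 / 16.3989 = 241.602 ≈ 242

242


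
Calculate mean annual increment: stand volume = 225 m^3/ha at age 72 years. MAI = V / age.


MAI = 225 / 72 = 3.1250 ≈ 3.13 m^3/ha/yr

3.13 m^3/ha/yr


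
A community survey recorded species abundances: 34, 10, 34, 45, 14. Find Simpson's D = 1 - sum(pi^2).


Total N = 34 + 10 + 34 + 45 + 14 = 137
Per-species terms:
  p = 34/137 = 0.248175; p^2 = 0.248175^2 = 0.061591
  p = 10/137 = 0.072993; p^2 = 0.072993^2 = 0.005328
  p = 34/137 = 0.248175; p^2 = 0.248175^2 = 0.061591
  p = 45/137 = 0.328467; p^2 = 0.328467^2 = 0.107891
  p = 14/137 = 0.102190; p^2 = 0.102190^2 = 0.010443
sum(p^2) = 0.061591 + 0.005328 + 0.061591 + 0.107891 + 0.010443 = 0.246844
D = 1 - 0.246844 = 0.753156 ≈ 0.7532

0.7532


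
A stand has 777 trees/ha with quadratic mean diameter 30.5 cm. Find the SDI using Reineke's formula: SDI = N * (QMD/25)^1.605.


QMD/25 = 30.5/25 = 1.22
(1.22)^1.605 = exp(1.605 * ln(1.22)) = exp(1.605 * 0.198851) = exp(0.319156) = 1.37597
SDI = 777 * 1.37597 = 1069.13 ≈ 1069

1069


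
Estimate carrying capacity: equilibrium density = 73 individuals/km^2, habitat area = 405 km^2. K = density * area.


K = 73 * 405 = 29565 individuals

29565 individuals


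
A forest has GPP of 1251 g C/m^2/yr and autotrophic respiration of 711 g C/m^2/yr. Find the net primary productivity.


NPP = GPP - Ra = 1251 - 711 = 540 g C/m^2/yr

540 g C/m^2/yr


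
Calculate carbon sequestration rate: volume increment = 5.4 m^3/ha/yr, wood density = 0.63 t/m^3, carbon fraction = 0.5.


C = 5.4 * 0.63 * 0.5 = 1.701 ≈ 1.70 t C/ha/yr

1.70 t C/ha/yr


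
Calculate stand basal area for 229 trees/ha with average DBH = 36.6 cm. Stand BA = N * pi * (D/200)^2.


(D/200)^2 = (36.6/200)^2 = 0.183^2 = 0.033489
Individual BA = 3.141593 * 0.033489 = 0.105209 m^2
Stand BA = 229 * 0.105209 = 24.0929 ≈ 24.09 m^2/ha

24.09 m^2/ha


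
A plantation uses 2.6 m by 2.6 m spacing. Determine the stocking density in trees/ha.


N = 10000 / 2.6^2 = 10000 / 6.76 = 1479.29 ≈ 1479 trees/ha

1479 trees/ha


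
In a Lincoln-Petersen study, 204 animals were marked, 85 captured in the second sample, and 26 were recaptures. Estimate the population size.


N = M * C / R = 204 * 85 / 26 = 17340 / 26 = 666.92 ≈ 667

667 individuals


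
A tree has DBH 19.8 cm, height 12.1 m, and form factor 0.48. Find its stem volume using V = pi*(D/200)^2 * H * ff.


(D/200)^2 = (19.8/200)^2 = 0.099^2 = 0.009801
BA = 3.141593 * 0.009801 = 0.0307908 m^2
V = 0.0307908 * 12.1 * 0.48 = 0.178833 ≈ 0.179 m^3

0.179 m^3


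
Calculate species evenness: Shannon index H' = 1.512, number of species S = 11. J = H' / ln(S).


ln(11) = 2.39790
J = H' / ln(S) = 1.512 / 2.39790 = 0.630552 ≈ 0.6306

0.6306


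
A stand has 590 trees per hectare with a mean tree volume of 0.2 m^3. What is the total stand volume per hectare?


V_stand = 590 * 0.2 = 118.0 m^3/ha

118.0 m^3/ha


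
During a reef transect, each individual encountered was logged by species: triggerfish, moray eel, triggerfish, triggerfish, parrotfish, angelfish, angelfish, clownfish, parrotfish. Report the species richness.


Total individuals logged = 9
Distinct species (count of individuals): triggerfish (3), moray eel (1), parrotfish (2), angelfish (2), clownfish (1)
Species richness = number of distinct species = 5

5


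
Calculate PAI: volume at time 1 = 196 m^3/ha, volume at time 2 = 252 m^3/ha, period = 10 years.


PAI = (V2 - V1) / period = (252 - 196) / 10 = 56 / 10 = 5.60 m^3/ha/yr

5.60 m^3/ha/yr


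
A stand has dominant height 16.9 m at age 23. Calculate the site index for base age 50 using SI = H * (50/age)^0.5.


50/23 = 2.17391
(2.17391)^0.5 = 1.47442
SI = 16.9 * 1.47442 = 24.9177 ≈ 24.9 m

24.9 m


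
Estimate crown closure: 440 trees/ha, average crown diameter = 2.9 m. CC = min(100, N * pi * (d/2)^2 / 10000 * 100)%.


(d/2)^2 = (2.9/2)^2 = 1.45^2 = 2.1025
Crown area = 3.141593 * 2.1025 = 6.60520 m^2
N * area / 10000 * 100 = 440 * 6.60520 / 10000 * 100 = 29.0629
CC = min(100, 29.0629) = 29.0629 ≈ 29.1%

29.1%


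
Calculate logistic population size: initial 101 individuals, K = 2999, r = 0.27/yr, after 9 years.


(K - N0)/N0 = (2999 - 101)/101 = 2898/101 = 28.6931
r*t = 0.27 * 9 = 2.43; exp(-2.43) = 0.0880368
28.6931 * 0.0880368 = 2.52605
1 + 2.52605 = 3.52605
N = 2999 / 3.52605 = 850.527 ≈ 851

851


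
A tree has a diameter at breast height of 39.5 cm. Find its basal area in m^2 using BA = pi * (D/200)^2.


D/200 = 39.5/200 = 0.1975 m
(D/200)^2 = 0.1975^2 = 0.03900625
BA = 3.141593 * 0.03900625 = 0.122542 ≈ 0.1225 m^2

0.1225 m^2


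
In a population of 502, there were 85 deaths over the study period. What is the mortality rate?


Mortality rate = 85 / 502 = 0.169323 ≈ 0.1693

0.1693


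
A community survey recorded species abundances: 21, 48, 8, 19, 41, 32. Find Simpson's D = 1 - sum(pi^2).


Total N = 21 + 48 + 8 + 19 + 41 + 32 = 169
Per-species terms:
  p = 21/169 = 0.124260; p^2 = 0.124260^2 = 0.015441
  p = 48/169 = 0.284024; p^2 = 0.284024^2 = 0.080670
  p = 8/169 = 0.047337; p^2 = 0.047337^2 = 0.002241
  p = 19/169 = 0.112426; p^2 = 0.112426^2 = 0.012640
  p = 41/169 = 0.242604; p^2 = 0.242604^2 = 0.058857
  p = 32/169 = 0.189349; p^2 = 0.189349^2 = 0.035853
sum(p^2) = 0.015441 + 0.080670 + 0.002241 + 0.012640 + 0.058857 + 0.035853 = 0.205702
D = 1 - 0.205702 = 0.794298 ≈ 0.7943

0.7943


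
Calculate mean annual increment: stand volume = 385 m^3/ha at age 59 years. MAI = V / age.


MAI = 385 / 59 = 6.5254 ≈ 6.53 m^3/ha/yr

6.53 m^3/ha/yr


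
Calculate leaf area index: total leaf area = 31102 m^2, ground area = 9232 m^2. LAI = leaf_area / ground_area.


LAI = 31102 / 9232 = 3.3689 ≈ 3.37

3.37
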